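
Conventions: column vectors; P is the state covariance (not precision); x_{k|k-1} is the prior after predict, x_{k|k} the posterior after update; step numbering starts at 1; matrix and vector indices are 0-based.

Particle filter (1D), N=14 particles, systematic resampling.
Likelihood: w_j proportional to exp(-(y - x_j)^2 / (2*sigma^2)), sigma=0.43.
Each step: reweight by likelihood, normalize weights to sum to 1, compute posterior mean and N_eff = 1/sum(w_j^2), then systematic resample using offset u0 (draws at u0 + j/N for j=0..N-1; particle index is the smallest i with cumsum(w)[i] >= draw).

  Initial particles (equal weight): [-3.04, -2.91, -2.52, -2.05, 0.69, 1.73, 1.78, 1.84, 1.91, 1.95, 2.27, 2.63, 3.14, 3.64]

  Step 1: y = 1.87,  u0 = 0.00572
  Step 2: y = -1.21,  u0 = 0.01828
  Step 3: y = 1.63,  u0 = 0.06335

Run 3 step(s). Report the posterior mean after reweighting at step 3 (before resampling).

post_mean = 1.7552

step 1: w=[0.0000, 0.0000, 0.0000, 0.0000, 0.0040, 0.1636, 0.1688, 0.1721, 0.1717, 0.1695, 0.1119, 0.0362, 0.0022, 0.0000]  mean=1.9176  Neff=6.3720  idx=[5, 5, 5, 6, 6, 7, 7, 7, 8, 8, 9, 9, 10, 10]
step 2: w=[0.2193, 0.2193, 0.2193, 0.0984, 0.0984, 0.0369, 0.0369, 0.0369, 0.0115, 0.0115, 0.0058, 0.0058, 0.0000, 0.0000]  mean=1.7587  Neff=5.9509  idx=[0, 0, 0, 1, 1, 1, 2, 2, 2, 3, 3, 4, 5, 7]
step 3: w=[0.0729, 0.0729, 0.0729, 0.0729, 0.0729, 0.0729, 0.0729, 0.0729, 0.0729, 0.0704, 0.0704, 0.0704, 0.0664, 0.0664]  mean=1.7552  Neff=13.9861  idx=[0, 1, 2, 3, 4, 5, 6, 7, 8, 9, 10, 11, 12, 13]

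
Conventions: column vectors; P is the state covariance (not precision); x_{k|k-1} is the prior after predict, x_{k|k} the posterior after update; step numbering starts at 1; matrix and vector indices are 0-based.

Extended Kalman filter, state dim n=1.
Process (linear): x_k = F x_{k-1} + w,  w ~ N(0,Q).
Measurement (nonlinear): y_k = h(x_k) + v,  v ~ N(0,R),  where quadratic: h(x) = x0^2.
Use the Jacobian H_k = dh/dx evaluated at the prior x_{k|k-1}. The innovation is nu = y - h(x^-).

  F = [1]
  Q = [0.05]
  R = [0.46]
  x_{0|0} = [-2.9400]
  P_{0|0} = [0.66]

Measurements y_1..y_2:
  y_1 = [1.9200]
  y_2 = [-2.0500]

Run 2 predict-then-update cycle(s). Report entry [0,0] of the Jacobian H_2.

step 1: x^-=[-2.9400]  P^-=[0.7100]  H_jac=[-5.8800]  S=[25.0078]  K=[-0.1669]  nu=[-6.7236]  x^+=[-1.8176]  P^+=[0.0131]
step 2: x^-=[-1.8176]  P^-=[0.0631]  H_jac=[-3.6351]  S=[1.2933]  K=[-0.1772]  nu=[-5.3535]  x^+=[-0.8687]  P^+=[0.0224]

H_jac[0,0] = -3.6351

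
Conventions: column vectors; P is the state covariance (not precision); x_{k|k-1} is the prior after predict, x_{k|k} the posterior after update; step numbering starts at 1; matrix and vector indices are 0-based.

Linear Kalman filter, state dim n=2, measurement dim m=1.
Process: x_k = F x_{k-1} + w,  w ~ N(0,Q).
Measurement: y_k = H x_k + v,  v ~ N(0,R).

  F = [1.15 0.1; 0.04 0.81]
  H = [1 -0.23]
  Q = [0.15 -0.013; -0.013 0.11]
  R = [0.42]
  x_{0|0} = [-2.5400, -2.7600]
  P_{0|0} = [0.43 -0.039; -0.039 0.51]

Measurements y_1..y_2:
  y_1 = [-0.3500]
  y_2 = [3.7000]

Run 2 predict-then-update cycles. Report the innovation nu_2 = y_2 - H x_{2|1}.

step 1: x^-=[-3.1970, -2.3372]  P^-=[0.7148 0.0116; 0.0116 0.4428]  S=[1.1529]  K=[0.6177; -0.0783]  nu=[2.3094]  x^+=[-1.7705, -2.5180]  P^+=[0.2749 0.0673; 0.0673 0.4357]
step 2: x^-=[-2.2878, -2.1104]  P^-=[0.5334 0.0979; 0.0979 0.4007]  S=[0.9296]  K=[0.5496; 0.0062]  nu=[5.5024]  x^+=[0.7364, -2.0761]  P^+=[0.2526 0.0948; 0.0948 0.4006]

innov = [5.5024]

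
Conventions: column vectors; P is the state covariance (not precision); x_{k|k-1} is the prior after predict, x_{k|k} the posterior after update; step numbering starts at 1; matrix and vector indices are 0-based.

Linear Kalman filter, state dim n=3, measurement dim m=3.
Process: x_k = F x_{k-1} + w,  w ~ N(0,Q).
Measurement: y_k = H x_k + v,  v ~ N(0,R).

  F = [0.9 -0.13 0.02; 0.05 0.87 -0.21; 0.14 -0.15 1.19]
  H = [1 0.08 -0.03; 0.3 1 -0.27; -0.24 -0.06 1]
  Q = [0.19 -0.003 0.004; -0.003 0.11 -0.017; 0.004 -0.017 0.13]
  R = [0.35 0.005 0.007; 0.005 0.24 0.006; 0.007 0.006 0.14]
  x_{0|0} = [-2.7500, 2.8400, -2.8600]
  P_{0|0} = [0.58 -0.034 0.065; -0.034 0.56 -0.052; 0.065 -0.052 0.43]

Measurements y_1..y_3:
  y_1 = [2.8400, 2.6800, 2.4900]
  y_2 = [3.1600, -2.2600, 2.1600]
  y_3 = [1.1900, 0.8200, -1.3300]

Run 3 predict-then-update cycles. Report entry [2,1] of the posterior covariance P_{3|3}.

P_post[2,1] = -0.0015

step 1: x^-=[-2.9014, 2.9339, -4.2144]  P^-=[0.6800 -0.0830 0.1814; -0.0830 0.5690 -0.2509; 0.1814 -0.2509 0.8045]  S=[1.0114 0.1384 -0.0143; 0.1384 0.9851 -0.4617; -0.0143 -0.4617 0.9264]  K=[0.6614 -0.0043 0.0331; -0.1188 0.6560 0.0389; 0.1557 -0.0627 0.8089]  nu=[5.3803, -0.5214, 6.1841]  x^+=[0.8644, 2.1933, 1.6580]  P^+=[0.2378 -0.0518 0.0632; -0.0518 0.1744 0.0066; 0.0632 0.0066 0.1295]
step 2: x^-=[0.5260, 1.6032, 1.7650]  P^-=[0.3999 -0.0644 0.1152; -0.0644 0.2401 -0.0674; 0.1152 -0.0674 0.3429]  S=[0.7349 0.0524 0.0152; 0.0524 0.5202 -0.1397; 0.0152 -0.1397 0.4577]  K=[0.5316 0.0026 0.0336; -0.0922 0.4689 0.0011; 0.1268 -0.0738 0.6708]  nu=[2.5587, -3.5445, 0.6174]  x^+=[1.8978, -0.2941, 2.7654]  P^+=[0.1911 -0.0398 0.0519; -0.0398 0.1241 0.0002; 0.0519 0.0002 0.1068]
step 3: x^-=[1.8015, -0.7417, 3.6006]  P^-=[0.3581 -0.0496 0.0948; -0.0496 0.2045 -0.0613; 0.0948 -0.0613 0.3067]  S=[0.6963 0.0572 0.0053; 0.0572 0.4871 -0.1298; 0.0053 -0.1298 0.4285]  K=[0.5031 0.0140 0.0257; -0.0802 0.4293 -0.0130; 0.1175 -0.0792 0.6458]  nu=[-0.4442, 1.9934, -4.5427]  x^+=[1.4892, 0.2085, 0.4567]  P^+=[0.1806 -0.0351 0.0484; -0.0351 0.1127 -0.0015; 0.0484 -0.0015 0.1023]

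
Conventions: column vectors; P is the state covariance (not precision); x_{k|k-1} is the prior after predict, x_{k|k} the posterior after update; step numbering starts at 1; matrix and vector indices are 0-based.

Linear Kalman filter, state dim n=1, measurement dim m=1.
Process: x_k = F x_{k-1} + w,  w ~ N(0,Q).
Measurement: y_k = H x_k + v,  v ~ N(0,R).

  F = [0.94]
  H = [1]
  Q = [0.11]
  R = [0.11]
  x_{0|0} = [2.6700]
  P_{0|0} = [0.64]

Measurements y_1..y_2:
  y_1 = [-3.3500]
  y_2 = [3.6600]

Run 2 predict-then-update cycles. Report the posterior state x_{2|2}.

step 1: x^-=[2.5098]  P^-=[0.6755]  S=[0.7855]  K=[0.8600]  nu=[-5.8598]  x^+=[-2.5294]  P^+=[0.0946]
step 2: x^-=[-2.3776]  P^-=[0.1936]  S=[0.3036]  K=[0.6377]  nu=[6.0376]  x^+=[1.4723]  P^+=[0.0701]

x_post = [1.4723]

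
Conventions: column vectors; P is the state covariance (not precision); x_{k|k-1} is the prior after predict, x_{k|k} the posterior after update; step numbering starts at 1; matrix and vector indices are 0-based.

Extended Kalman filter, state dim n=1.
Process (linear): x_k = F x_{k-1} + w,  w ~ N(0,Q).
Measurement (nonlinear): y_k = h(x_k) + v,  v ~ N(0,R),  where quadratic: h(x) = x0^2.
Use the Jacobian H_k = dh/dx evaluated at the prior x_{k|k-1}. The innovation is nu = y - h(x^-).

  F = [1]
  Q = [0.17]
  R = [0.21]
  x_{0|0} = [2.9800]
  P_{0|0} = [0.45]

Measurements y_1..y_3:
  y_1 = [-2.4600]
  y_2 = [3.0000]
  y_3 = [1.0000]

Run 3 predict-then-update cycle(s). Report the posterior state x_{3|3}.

step 1: x^-=[2.9800]  P^-=[0.6200]  H_jac=[5.9600]  S=[22.2334]  K=[0.1662]  nu=[-11.3404]  x^+=[1.0952]  P^+=[0.0059]
step 2: x^-=[1.0952]  P^-=[0.1759]  H_jac=[2.1904]  S=[1.0538]  K=[0.3655]  nu=[1.8005]  x^+=[1.7534]  P^+=[0.0350]
step 3: x^-=[1.7534]  P^-=[0.2050]  H_jac=[3.5068]  S=[2.7315]  K=[0.2632]  nu=[-2.0744]  x^+=[1.2073]  P^+=[0.0158]

x_post = [1.2073]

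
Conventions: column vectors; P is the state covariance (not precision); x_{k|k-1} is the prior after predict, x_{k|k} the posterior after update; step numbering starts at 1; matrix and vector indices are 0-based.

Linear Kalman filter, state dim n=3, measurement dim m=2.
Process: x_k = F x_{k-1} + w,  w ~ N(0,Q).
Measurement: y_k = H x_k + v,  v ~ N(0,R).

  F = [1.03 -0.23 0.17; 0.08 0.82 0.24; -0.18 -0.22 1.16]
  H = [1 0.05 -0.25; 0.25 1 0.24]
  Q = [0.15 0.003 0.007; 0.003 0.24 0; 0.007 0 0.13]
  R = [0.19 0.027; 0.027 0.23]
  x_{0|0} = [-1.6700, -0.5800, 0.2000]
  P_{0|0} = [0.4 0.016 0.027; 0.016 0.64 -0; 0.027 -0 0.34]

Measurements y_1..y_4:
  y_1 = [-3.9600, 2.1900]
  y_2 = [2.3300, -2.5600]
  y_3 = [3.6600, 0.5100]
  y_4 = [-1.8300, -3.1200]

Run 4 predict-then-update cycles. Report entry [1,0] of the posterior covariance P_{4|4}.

step 1: x^-=[-1.5527, -0.5612, 0.6602]  P^-=[0.6199 -0.0506 0.0607; -0.0506 0.6956 -0.0279; 0.0607 -0.0279 0.6214]  S=[0.8158 0.1456; 0.1456 0.9688]  K=[0.7360 0.0121; -0.1392 0.7190; -0.1468 0.1629]  nu=[-2.2142, 2.9809]  x^+=[-3.1463, 1.8904, 1.4709]  P^+=[0.1752 -0.0523 0.1298; -0.0523 0.2081 -0.1394; 0.1298 -0.1394 0.5851]
step 2: x^-=[-3.4254, 1.6515, 1.8567]  P^-=[0.4449 -0.0190 0.3036; -0.0190 0.3580 0.0127; 0.3036 0.0127 0.9459]  S=[0.5409 0.1310; 0.1310 0.7033]  K=[0.6531 0.1131; -0.1368 0.5321; 0.0173 0.4455]  nu=[6.1370, -3.8007]  x^+=[0.1529, -1.2104, 0.2700]  P^+=[0.1859 -0.0565 0.2236; -0.0565 0.1678 -0.1460; 0.2236 -0.1460 0.8041]
step 3: x^-=[0.4818, -0.9155, 0.5520]  P^-=[0.4958 0.0188 0.4548; 0.0188 0.3441 0.0802; 0.4548 0.0802 1.2028]  S=[0.5343 0.1767; 0.1767 0.7768]  K=[0.6592 0.1744; -0.1371 0.5049; 0.0979 0.5989]  nu=[3.3620, 1.1726]  x^+=[2.9026, -0.7843, 1.5835]  P^+=[0.1994 -0.0559 0.2664; -0.0559 0.1604 -0.1418; 0.2664 -0.1418 0.8983]
step 4: x^-=[3.4393, -0.0309, 1.4869]  P^-=[0.5268 0.0372 0.5190; 0.0372 0.3480 0.1133; 0.5190 0.1133 1.3096]  S=[0.5410 0.2003; 0.2003 0.8216]  K=[0.6653 0.1949; -0.1371 0.5014; 0.1246 0.6480]  nu=[-4.8960, -4.3058]  x^+=[-0.6574, -1.5184, -1.9133]  P^+=[0.2042 -0.0552 0.2791; -0.0552 0.1588 -0.1391; 0.2791 -0.1391 0.9239]

P_post[1,0] = -0.0552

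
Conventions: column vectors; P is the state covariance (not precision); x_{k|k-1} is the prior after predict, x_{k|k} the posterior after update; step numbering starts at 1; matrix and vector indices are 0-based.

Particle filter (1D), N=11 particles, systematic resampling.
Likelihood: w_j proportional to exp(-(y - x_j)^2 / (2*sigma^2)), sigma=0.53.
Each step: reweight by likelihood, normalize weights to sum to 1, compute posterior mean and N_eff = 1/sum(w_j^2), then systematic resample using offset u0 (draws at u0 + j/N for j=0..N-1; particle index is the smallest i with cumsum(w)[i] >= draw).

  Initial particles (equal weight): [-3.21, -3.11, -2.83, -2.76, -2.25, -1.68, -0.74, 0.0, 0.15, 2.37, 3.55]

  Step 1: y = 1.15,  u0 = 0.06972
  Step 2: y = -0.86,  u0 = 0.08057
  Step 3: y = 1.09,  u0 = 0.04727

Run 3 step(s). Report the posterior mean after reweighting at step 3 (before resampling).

post_mean = 0.1010

step 1: w=[0.0000, 0.0000, 0.0000, 0.0000, 0.0000, 0.0000, 0.0052, 0.2826, 0.5018, 0.2104, 0.0001]  mean=0.5704  Neff=2.6601  idx=[7, 7, 7, 8, 8, 8, 8, 8, 9, 9, 9]
step 2: w=[0.1657, 0.1657, 0.1657, 0.1006, 0.1006, 0.1006, 0.1006, 0.1006, 0.0000, 0.0000, 0.0000]  mean=0.0754  Neff=7.5214  idx=[0, 1, 1, 2, 2, 3, 4, 5, 6, 6, 7]
step 3: w=[0.0653, 0.0653, 0.0653, 0.0653, 0.0653, 0.1123, 0.1123, 0.1123, 0.1123, 0.1123, 0.1123]  mean=0.1010  Neff=10.3171  idx=[0, 2, 3, 4, 5, 6, 7, 8, 8, 9, 10]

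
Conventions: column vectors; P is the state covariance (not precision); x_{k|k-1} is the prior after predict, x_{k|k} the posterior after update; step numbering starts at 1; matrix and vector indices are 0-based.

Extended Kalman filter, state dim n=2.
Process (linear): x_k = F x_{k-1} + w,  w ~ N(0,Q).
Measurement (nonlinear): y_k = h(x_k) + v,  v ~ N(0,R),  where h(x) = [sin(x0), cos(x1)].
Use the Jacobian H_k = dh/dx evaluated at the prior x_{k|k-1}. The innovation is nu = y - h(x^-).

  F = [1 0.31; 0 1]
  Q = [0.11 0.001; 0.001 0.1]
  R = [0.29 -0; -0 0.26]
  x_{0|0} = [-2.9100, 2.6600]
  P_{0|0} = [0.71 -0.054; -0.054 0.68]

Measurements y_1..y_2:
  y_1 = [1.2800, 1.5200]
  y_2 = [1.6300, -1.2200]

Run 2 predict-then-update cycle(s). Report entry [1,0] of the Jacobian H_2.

H_jac[1,0] = 0.0000

step 1: x^-=[-2.0854, 2.6600]  P^-=[0.8519 0.1578; 0.1578 0.7800]  H_jac=[-0.4922 0.0000; 0.0000 -0.4632]  S=[0.4964 0.0360; 0.0360 0.4273]  K=[-0.8374 -0.1005; -0.0958 -0.8374]  nu=[2.1505, 2.4063]  x^+=[-4.1282, 0.4391]  P^+=[0.4934 0.0564; 0.0564 0.4700]
step 2: x^-=[-3.9921, 0.4391]  P^-=[0.6836 0.2031; 0.2031 0.5700]  H_jac=[-0.6596 0.0000; 0.0000 -0.4251]  S=[0.5874 0.0570; 0.0570 0.3630]  K=[-0.7560 -0.1193; -0.1659 -0.6415]  nu=[0.8784, -2.1251]  x^+=[-4.4027, 1.6567]  P^+=[0.3324 0.0729; 0.0729 0.3923]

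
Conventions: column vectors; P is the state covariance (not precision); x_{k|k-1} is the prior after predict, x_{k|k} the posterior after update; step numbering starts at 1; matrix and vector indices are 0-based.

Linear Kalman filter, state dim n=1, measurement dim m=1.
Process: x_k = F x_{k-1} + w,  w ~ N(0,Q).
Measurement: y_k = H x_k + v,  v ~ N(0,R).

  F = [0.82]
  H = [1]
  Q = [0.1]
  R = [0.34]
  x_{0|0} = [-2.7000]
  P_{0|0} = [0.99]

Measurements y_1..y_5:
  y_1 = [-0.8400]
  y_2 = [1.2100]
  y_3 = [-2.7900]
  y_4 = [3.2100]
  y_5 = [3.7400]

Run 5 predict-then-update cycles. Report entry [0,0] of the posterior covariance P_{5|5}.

step 1: x^-=[-2.2140]  P^-=[0.7657]  S=[1.1057]  K=[0.6925]  nu=[1.3740]  x^+=[-1.2625]  P^+=[0.2354]
step 2: x^-=[-1.0353]  P^-=[0.2583]  S=[0.5983]  K=[0.4317]  nu=[2.2453]  x^+=[-0.0659]  P^+=[0.1468]
step 3: x^-=[-0.0540]  P^-=[0.1987]  S=[0.5387]  K=[0.3689]  nu=[-2.7360]  x^+=[-1.0632]  P^+=[0.1254]
step 4: x^-=[-0.8718]  P^-=[0.1843]  S=[0.5243]  K=[0.3515]  nu=[4.0818]  x^+=[0.5631]  P^+=[0.1195]
step 5: x^-=[0.4618]  P^-=[0.1804]  S=[0.5204]  K=[0.3466]  nu=[3.2782]  x^+=[1.5981]  P^+=[0.1179]

P_post[0,0] = 0.1179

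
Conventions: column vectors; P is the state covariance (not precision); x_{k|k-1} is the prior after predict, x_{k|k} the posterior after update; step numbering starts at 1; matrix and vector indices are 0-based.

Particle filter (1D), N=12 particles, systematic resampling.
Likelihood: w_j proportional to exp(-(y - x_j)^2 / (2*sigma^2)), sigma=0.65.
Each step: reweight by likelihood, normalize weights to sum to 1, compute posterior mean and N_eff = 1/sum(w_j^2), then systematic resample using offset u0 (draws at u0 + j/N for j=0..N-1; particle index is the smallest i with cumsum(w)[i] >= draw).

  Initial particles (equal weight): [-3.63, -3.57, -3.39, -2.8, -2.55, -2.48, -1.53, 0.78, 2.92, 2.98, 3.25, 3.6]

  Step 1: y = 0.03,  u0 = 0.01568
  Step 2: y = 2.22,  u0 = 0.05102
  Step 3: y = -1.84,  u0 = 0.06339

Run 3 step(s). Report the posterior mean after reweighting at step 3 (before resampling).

step 1: w=[0.0000, 0.0000, 0.0000, 0.0001, 0.0007, 0.0010, 0.0983, 0.8998, 0.0001, 0.0001, 0.0000, 0.0000]  mean=0.5473  Neff=1.2207  idx=[6, 6, 7, 7, 7, 7, 7, 7, 7, 7, 7, 7]
step 2: w=[0.0000, 0.0000, 0.1000, 0.1000, 0.1000, 0.1000, 0.1000, 0.1000, 0.1000, 0.1000, 0.1000, 0.1000]  mean=0.7800  Neff=10.0000  idx=[2, 3, 4, 5, 5, 6, 7, 8, 9, 10, 10, 11]
step 3: w=[0.0833, 0.0833, 0.0833, 0.0833, 0.0833, 0.0833, 0.0833, 0.0833, 0.0833, 0.0833, 0.0833, 0.0833]  mean=0.7800  Neff=12.0000  idx=[0, 1, 2, 3, 4, 5, 6, 7, 8, 9, 10, 11]

post_mean = 0.7800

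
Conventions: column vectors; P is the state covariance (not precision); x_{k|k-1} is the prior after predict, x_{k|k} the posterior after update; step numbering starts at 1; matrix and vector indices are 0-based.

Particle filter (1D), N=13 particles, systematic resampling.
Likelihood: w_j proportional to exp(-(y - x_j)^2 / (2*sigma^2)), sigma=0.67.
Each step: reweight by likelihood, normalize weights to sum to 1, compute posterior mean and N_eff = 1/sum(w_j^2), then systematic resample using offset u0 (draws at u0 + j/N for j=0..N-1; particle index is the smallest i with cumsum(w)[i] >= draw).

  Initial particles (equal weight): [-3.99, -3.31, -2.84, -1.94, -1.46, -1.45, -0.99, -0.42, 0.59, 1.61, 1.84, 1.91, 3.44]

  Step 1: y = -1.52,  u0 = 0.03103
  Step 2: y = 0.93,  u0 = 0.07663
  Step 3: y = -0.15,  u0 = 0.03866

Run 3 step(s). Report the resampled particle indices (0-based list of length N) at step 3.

resampled_idx = [0, 2, 3, 4, 5, 6, 7, 8, 9, 9, 10, 11, 12]

step 1: w=[0.0003, 0.0071, 0.0360, 0.2063, 0.2500, 0.2497, 0.1836, 0.0652, 0.0018, 0.0000, 0.0000, 0.0000, 0.0000]  mean=-1.4623  Neff=4.8373  idx=[2, 3, 3, 4, 4, 4, 4, 5, 5, 5, 6, 6, 7]
step 2: w=[0.0000, 0.0006, 0.0006, 0.0098, 0.0098, 0.0098, 0.0098, 0.0103, 0.0103, 0.0103, 0.0931, 0.0931, 0.7427]  mean=-0.6003  Neff=1.7557  idx=[10, 10, 11, 12, 12, 12, 12, 12, 12, 12, 12, 12, 12]
step 3: w=[0.0430, 0.0430, 0.0430, 0.0871, 0.0871, 0.0871, 0.0871, 0.0871, 0.0871, 0.0871, 0.0871, 0.0871, 0.0871]  mean=-0.4936  Neff=12.2850  idx=[0, 2, 3, 4, 5, 6, 7, 8, 9, 9, 10, 11, 12]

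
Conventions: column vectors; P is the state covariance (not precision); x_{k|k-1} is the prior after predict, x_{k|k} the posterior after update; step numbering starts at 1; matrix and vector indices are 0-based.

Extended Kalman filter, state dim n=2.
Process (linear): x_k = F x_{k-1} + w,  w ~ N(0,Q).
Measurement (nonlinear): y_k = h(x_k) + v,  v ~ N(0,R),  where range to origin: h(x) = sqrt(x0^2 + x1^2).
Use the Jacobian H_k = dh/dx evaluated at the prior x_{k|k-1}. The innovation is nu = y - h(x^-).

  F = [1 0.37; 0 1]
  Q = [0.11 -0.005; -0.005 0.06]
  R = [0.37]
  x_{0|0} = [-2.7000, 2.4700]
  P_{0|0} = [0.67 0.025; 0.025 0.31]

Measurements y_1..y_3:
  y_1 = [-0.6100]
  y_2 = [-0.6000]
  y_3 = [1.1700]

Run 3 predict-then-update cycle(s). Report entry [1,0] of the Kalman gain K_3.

K[1,0] = 0.0589

step 1: x^-=[-1.7861, 2.4700]  P^-=[0.8409 0.1347; 0.1347 0.3700]  H_jac=[-0.5860 0.8103]  S=[0.7738]  K=[-0.4958; 0.2855]  nu=[-3.6581]  x^+=[0.0275, 1.4257]  P^+=[0.6508 0.2442; 0.2442 0.3069]
step 2: x^-=[0.5550, 1.4257]  P^-=[0.9835 0.3528; 0.3528 0.3669]  H_jac=[0.3627 0.9319]  S=[1.0566]  K=[0.6488; 0.4448]  nu=[-2.1299]  x^+=[-0.8269, 0.4784]  P^+=[0.5387 0.0479; 0.0479 0.1579]
step 3: x^-=[-0.6499, 0.4784]  P^-=[0.7058 0.1013; 0.1013 0.2179]  H_jac=[-0.8053 0.5928]  S=[0.8076]  K=[-0.6294; 0.0589]  nu=[0.3630]  x^+=[-0.8784, 0.4998]  P^+=[0.3858 0.1313; 0.1313 0.2151]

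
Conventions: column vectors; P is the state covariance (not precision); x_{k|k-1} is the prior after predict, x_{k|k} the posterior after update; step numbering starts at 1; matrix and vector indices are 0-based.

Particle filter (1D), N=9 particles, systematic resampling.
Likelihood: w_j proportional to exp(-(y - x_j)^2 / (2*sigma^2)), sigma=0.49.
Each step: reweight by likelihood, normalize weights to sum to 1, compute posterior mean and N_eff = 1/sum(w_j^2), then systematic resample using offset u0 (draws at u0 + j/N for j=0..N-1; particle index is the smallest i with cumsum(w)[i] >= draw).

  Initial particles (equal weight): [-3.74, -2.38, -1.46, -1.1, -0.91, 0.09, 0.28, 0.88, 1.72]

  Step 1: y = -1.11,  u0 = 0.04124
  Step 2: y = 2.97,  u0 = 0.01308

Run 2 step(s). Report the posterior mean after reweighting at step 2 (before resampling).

step 1: w=[0.0000, 0.0124, 0.2770, 0.3574, 0.3289, 0.0178, 0.0064, 0.0001, 0.0000]  mean=-1.1229  Neff=3.1936  idx=[2, 2, 2, 3, 3, 3, 4, 4, 4]
step 2: w=[0.0000, 0.0000, 0.0000, 0.0138, 0.0138, 0.0138, 0.3196, 0.3196, 0.3196]  mean=-0.9179  Neff=3.2582  idx=[3, 6, 6, 6, 7, 7, 7, 8, 8]

post_mean = -0.9179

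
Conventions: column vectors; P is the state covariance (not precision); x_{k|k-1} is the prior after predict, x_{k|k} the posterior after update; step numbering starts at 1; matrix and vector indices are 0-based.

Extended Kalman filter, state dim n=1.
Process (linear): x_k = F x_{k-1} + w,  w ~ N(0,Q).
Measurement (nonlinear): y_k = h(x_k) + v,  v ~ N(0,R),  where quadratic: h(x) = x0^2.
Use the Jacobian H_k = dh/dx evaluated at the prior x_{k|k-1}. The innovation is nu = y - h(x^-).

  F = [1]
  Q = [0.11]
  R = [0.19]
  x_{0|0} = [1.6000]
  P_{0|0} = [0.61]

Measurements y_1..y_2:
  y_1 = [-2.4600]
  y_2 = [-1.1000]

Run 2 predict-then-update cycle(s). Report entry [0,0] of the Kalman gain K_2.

step 1: x^-=[1.6000]  P^-=[0.7200]  H_jac=[3.2000]  S=[7.5628]  K=[0.3046]  nu=[-5.0200]  x^+=[0.0707]  P^+=[0.0181]
step 2: x^-=[0.0707]  P^-=[0.1281]  H_jac=[0.1413]  S=[0.1926]  K=[0.0940]  nu=[-1.1050]  x^+=[-0.0332]  P^+=[0.1264]

K[0,0] = 0.0940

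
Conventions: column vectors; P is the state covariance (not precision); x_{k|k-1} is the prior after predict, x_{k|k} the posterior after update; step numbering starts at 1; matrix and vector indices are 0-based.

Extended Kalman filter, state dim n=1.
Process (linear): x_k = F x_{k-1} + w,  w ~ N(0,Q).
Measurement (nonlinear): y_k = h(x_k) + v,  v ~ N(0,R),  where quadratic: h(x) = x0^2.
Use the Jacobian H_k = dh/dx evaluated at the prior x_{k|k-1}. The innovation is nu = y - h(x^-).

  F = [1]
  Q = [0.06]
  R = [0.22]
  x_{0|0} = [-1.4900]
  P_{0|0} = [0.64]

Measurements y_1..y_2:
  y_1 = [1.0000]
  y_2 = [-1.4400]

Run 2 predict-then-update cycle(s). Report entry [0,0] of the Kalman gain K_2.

step 1: x^-=[-1.4900]  P^-=[0.7000]  H_jac=[-2.9800]  S=[6.4363]  K=[-0.3241]  nu=[-1.2201]  x^+=[-1.0946]  P^+=[0.0239]
step 2: x^-=[-1.0946]  P^-=[0.0839]  H_jac=[-2.1891]  S=[0.6222]  K=[-0.2953]  nu=[-2.6381]  x^+=[-0.3156]  P^+=[0.0297]

K[0,0] = -0.2953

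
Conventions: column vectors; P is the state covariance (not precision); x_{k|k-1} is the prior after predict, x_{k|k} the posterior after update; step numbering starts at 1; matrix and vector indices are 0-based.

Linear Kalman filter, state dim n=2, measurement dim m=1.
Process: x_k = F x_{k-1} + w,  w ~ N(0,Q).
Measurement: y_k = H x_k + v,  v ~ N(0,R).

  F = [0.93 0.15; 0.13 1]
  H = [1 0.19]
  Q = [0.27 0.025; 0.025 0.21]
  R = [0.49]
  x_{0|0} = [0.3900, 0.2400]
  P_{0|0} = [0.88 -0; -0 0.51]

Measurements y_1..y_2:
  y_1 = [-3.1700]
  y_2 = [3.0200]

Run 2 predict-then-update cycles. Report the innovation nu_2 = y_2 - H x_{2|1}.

innov = [5.0873]

step 1: x^-=[0.3987, 0.2907]  P^-=[1.0426 0.2079; 0.2079 0.7349]  S=[1.6381]  K=[0.6606; 0.2121]  nu=[-3.6239]  x^+=[-1.9952, -0.4781]  P^+=[0.3278 -0.0217; -0.0217 0.6611]
step 2: x^-=[-1.9272, -0.7375]  P^-=[0.5623 0.1432; 0.1432 0.8711]  S=[1.1382]  K=[0.5180; 0.2712]  nu=[5.0873]  x^+=[0.7078, 0.6424]  P^+=[0.2570 -0.0167; -0.0167 0.7873]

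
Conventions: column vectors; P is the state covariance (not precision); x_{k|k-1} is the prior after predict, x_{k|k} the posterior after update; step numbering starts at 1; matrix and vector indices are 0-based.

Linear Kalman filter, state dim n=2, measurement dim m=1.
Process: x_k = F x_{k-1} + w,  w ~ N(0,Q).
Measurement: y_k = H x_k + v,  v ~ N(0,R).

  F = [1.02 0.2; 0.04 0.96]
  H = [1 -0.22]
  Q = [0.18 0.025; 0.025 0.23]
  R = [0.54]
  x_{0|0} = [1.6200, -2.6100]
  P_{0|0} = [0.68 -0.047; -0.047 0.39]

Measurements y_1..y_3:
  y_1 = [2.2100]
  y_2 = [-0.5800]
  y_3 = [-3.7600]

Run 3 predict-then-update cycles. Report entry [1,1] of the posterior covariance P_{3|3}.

P_post[1,1] = 0.9241

step 1: x^-=[1.1304, -2.4408]  P^-=[0.8839 0.0812; 0.0812 0.5869]  S=[1.4166]  K=[0.6114; -0.0338]  nu=[0.5426]  x^+=[1.4621, -2.4591]  P^+=[0.3544 0.1105; 0.1105 0.5853]
step 2: x^-=[0.9996, -2.3023]  P^-=[0.6173 0.2609; 0.2609 0.7785]  S=[1.0801]  K=[0.5183; 0.0830]  nu=[-2.0861]  x^+=[-0.0817, -2.4755]  P^+=[0.3271 0.2144; 0.2144 0.7710]
step 3: x^-=[-0.5784, -2.3797]  P^-=[0.6386 0.3981; 0.3981 0.9576]  S=[1.0498]  K=[0.5249; 0.1785]  nu=[-3.7051]  x^+=[-2.5232, -3.0412]  P^+=[0.3494 0.2997; 0.2997 0.9241]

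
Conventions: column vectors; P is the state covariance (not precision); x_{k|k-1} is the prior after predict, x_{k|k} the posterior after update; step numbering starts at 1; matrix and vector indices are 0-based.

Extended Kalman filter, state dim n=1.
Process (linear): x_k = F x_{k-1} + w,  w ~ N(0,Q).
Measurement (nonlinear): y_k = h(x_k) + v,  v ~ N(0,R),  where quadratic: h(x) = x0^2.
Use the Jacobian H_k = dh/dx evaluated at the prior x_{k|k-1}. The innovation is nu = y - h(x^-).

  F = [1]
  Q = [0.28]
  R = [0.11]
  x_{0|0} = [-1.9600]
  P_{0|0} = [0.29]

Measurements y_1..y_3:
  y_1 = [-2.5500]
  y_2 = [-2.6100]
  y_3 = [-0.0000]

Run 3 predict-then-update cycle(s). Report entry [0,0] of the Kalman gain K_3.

K[0,0] = 0.2663

step 1: x^-=[-1.9600]  P^-=[0.5700]  H_jac=[-3.9200]  S=[8.8688]  K=[-0.2519]  nu=[-6.3916]  x^+=[-0.3497]  P^+=[0.0071]
step 2: x^-=[-0.3497]  P^-=[0.2871]  H_jac=[-0.6994]  S=[0.2504]  K=[-0.8017]  nu=[-2.7323]  x^+=[1.8409]  P^+=[0.1261]
step 3: x^-=[1.8409]  P^-=[0.4061]  H_jac=[3.6818]  S=[5.6148]  K=[0.2663]  nu=[-3.3889]  x^+=[0.9385]  P^+=[0.0080]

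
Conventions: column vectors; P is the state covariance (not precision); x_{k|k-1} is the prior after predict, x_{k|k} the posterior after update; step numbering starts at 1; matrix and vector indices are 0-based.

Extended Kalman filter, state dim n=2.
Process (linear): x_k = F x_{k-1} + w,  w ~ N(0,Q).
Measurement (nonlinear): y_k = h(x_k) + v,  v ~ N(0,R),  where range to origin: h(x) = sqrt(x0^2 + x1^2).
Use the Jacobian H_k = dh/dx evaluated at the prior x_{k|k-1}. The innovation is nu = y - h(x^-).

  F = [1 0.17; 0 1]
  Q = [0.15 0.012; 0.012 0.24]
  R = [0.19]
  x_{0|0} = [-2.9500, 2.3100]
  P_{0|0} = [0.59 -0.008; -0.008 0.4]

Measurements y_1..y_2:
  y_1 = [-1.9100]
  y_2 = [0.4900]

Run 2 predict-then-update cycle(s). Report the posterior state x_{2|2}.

step 1: x^-=[-2.5573, 2.3100]  P^-=[0.7488 0.0720; 0.0720 0.6400]  H_jac=[-0.7421 0.6703]  S=[0.8183]  K=[-0.6201; 0.4590]  nu=[-5.3561]  x^+=[0.7641, -0.1483]  P^+=[0.4342 0.3049; 0.3049 0.4676]
step 2: x^-=[0.7389, -0.1483]  P^-=[0.7014 0.3964; 0.3964 0.7076]  H_jac=[0.9805 -0.1968]  S=[0.7387]  K=[0.8253; 0.3377]  nu=[-0.2636]  x^+=[0.5213, -0.2373]  P^+=[0.1982 0.1905; 0.1905 0.6234]

x_post = [0.5213, -0.2373]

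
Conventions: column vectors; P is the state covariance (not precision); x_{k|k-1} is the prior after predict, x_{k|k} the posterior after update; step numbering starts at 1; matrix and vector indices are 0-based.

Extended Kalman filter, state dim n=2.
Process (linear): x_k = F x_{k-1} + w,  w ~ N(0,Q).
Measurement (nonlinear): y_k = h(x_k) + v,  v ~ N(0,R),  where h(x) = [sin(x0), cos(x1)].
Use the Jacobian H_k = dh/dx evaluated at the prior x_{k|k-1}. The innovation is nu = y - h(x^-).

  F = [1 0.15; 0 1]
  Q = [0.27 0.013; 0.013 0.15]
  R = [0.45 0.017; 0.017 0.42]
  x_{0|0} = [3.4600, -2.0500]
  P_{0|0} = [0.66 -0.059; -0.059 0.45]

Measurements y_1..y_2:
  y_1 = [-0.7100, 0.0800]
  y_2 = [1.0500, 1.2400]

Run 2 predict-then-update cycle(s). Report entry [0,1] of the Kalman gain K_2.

step 1: x^-=[3.1525, -2.0500]  P^-=[0.9224 0.0215; 0.0215 0.6000]  H_jac=[-0.9999 0.0000; 0.0000 0.8874]  S=[1.3723 -0.0021; -0.0021 0.8924]  K=[-0.6721 0.0198; -0.0148 0.5965]  nu=[-0.6991, 0.5411]  x^+=[3.6331, -1.7169]  P^+=[0.3021 -0.0035; -0.0035 0.2821]
step 2: x^-=[3.3755, -1.7169]  P^-=[0.5774 0.0518; 0.0518 0.4321]  H_jac=[-0.9728 0.0000; 0.0000 0.9893]  S=[0.9964 -0.0329; -0.0329 0.8429]  K=[-0.5624 0.0389; -0.0339 0.5058]  nu=[1.2818, 1.3856]  x^+=[2.7085, -1.0595]  P^+=[0.2595 0.0068; 0.0068 0.2141]

K[0,1] = 0.0389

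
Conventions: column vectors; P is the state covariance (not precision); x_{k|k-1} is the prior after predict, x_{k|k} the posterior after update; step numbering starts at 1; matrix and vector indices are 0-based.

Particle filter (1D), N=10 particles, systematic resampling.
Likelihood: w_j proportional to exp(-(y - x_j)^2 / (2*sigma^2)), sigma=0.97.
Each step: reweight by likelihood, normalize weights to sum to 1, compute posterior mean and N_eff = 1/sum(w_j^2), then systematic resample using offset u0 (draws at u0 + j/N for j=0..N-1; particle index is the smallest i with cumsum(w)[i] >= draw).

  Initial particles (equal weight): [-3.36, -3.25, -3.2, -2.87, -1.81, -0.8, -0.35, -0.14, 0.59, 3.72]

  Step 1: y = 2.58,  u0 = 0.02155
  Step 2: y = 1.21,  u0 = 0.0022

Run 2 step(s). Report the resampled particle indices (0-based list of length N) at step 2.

step 1: w=[0.0000, 0.0000, 0.0000, 0.0000, 0.0001, 0.0035, 0.0159, 0.0299, 0.1860, 0.7646]  mean=2.9414  Neff=1.6119  idx=[7, 8, 8, 9, 9, 9, 9, 9, 9, 9]
step 2: w=[0.1683, 0.3613, 0.3613, 0.0156, 0.0156, 0.0156, 0.0156, 0.0156, 0.0156, 0.0156]  mean=0.8086  Neff=3.4349  idx=[0, 0, 1, 1, 1, 1, 2, 2, 2, 3]

resampled_idx = [0, 0, 1, 1, 1, 1, 2, 2, 2, 3]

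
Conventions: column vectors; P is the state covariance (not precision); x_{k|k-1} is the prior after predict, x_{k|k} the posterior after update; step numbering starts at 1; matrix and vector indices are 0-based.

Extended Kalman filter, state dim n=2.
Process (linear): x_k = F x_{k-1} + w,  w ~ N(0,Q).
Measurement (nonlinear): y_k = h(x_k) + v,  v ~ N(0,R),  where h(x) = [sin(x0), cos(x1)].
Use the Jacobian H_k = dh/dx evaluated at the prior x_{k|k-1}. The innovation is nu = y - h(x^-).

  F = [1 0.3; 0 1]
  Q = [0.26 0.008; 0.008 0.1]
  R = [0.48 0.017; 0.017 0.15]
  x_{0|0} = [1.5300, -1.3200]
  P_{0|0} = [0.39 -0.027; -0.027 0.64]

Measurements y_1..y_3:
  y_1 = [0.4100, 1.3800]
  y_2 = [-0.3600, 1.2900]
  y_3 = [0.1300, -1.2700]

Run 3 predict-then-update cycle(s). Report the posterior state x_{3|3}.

step 1: x^-=[1.1340, -1.3200]  P^-=[0.6914 0.1730; 0.1730 0.7400]  H_jac=[0.4230 0.0000; 0.0000 0.9687]  S=[0.6037 0.0879; 0.0879 0.8444]  K=[0.4626 0.1503; -0.0024 0.8492]  nu=[-0.4961, 1.1318]  x^+=[1.0746, -0.3577]  P^+=[0.5309 0.0314; 0.0314 0.1314]
step 2: x^-=[0.9673, -0.3577]  P^-=[0.8216 0.0788; 0.0788 0.2314]  H_jac=[0.5675 0.0000; 0.0000 0.3501]  S=[0.7446 0.0327; 0.0327 0.1784]  K=[0.6244 0.0404; 0.0405 0.4469]  nu=[-1.1834, 0.3533]  x^+=[0.2427, -0.2477]  P^+=[0.5293 0.0476; 0.0476 0.1934]
step 3: x^-=[0.1684, -0.2477]  P^-=[0.8353 0.1136; 0.1136 0.2934]  H_jac=[0.9859 0.0000; 0.0000 0.2452]  S=[1.2919 0.0445; 0.0445 0.1676]  K=[0.6376 -0.0029; 0.0726 0.4099]  nu=[-0.0376, -2.2395]  x^+=[0.1509, -1.1684]  P^+=[0.3104 0.0424; 0.0424 0.2558]

x_post = [0.1509, -1.1684]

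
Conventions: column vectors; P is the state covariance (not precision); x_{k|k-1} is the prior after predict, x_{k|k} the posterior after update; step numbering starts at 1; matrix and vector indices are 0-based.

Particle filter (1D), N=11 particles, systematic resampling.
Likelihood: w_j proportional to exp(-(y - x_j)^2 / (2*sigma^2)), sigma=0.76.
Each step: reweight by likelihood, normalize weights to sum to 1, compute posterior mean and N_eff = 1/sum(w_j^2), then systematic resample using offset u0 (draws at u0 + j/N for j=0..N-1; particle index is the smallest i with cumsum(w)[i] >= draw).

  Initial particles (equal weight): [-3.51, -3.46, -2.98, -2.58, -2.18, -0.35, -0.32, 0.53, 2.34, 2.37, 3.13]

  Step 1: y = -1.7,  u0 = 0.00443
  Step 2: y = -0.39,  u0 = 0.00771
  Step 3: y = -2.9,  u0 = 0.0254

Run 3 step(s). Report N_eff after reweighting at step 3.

step 1: w=[0.0278, 0.0324, 0.1146, 0.2422, 0.3878, 0.0977, 0.0911, 0.0064, 0.0000, 0.0000, 0.0000]  mean=-2.0814  Neff=4.1339  idx=[0, 2, 3, 3, 3, 4, 4, 4, 4, 5, 6]
step 2: w=[0.0001, 0.0013, 0.0069, 0.0069, 0.0069, 0.0272, 0.0272, 0.0272, 0.0272, 0.4352, 0.4340]  mean=-0.5858  Neff=2.6258  idx=[2, 7, 9, 9, 9, 9, 9, 10, 10, 10, 10]
step 3: w=[0.5777, 0.4030, 0.0023, 0.0023, 0.0023, 0.0023, 0.0023, 0.0020, 0.0020, 0.0020, 0.0020]  mean=-2.3756  Neff=2.0153  idx=[0, 0, 0, 0, 0, 0, 0, 1, 1, 1, 1]

N_eff = 2.0153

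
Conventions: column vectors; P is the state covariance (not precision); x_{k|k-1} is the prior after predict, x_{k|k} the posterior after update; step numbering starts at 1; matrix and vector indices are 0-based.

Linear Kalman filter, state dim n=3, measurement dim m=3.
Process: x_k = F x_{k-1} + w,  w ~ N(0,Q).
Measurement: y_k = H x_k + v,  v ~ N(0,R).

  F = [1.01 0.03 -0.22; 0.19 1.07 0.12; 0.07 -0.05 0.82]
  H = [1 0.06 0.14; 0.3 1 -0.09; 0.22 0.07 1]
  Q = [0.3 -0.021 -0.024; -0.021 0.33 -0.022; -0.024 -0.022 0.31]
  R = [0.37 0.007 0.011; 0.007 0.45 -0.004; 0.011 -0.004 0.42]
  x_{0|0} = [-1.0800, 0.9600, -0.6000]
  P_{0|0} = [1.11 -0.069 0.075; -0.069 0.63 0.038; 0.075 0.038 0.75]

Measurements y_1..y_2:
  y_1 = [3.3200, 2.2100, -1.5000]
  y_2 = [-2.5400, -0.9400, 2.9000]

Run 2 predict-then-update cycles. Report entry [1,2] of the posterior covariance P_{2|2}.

step 1: x^-=[-0.9300, 0.7500, -0.6156]  P^-=[1.4312 0.1146 -0.0161; 0.1146 1.0873 0.0738; -0.0161 0.0738 0.8273]  S=[1.8318 0.6185 0.4443; 0.6185 1.7291 0.1885; 0.4443 0.1885 1.3287]  K=[0.7786 0.0407 -0.0353; -0.1492 0.6891 0.0839; -0.0885 -0.0435 0.6596]  nu=[4.2912, 1.6836, -0.7323]  x^+=[2.5056, 1.2084, -1.5515]  P^+=[0.3018 -0.0727 -0.0677; -0.0727 0.3326 0.0236; -0.0677 0.0236 0.2895]
step 2: x^-=[2.9083, 1.5829, -1.1572]  P^-=[0.6476 -0.0499 -0.1061; -0.0499 0.6993 -0.0026; -0.1061 -0.0026 0.4978]  S=[0.9941 0.1909 0.1124; 0.1909 1.1879 -0.0015; 0.1124 -0.0015 0.9040]  K=[0.6329 0.0278 -0.0423; -0.1294 0.5972 0.0562; -0.0873 -0.0520 0.5354]  nu=[-5.3812, -3.4995, 3.3066]  x^+=[-0.7346, 0.3750, 1.2651]  P^+=[0.2461 -0.0622 -0.0607; -0.0622 0.2874 0.0133; -0.0607 0.0133 0.2365]

P_post[1,2] = 0.0133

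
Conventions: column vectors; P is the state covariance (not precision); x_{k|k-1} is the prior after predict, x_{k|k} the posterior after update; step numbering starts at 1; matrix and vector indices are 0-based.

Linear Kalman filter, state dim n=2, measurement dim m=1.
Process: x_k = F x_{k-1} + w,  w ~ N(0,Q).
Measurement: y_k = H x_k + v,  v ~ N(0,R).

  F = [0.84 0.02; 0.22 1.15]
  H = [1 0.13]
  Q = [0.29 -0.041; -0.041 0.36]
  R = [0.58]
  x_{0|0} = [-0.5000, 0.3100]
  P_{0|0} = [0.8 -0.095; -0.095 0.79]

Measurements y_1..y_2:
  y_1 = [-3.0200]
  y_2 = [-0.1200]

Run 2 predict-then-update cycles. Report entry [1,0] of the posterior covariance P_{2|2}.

step 1: x^-=[-0.4138, 0.2465]  P^-=[0.8516 0.0328; 0.0328 1.3954]  S=[1.4637]  K=[0.5847; 0.1464]  nu=[-2.6382]  x^+=[-1.9564, -0.1396]  P^+=[0.3512 -0.0924; -0.0924 1.3641]
step 2: x^-=[-1.6462, -0.5910]  P^-=[0.5352 -0.0344; -0.0344 2.1342]  S=[1.1423]  K=[0.4646; 0.2127]  nu=[1.6030]  x^+=[-0.9014, -0.2500]  P^+=[0.2886 -0.1473; -0.1473 2.0825]

P_post[1,0] = -0.1473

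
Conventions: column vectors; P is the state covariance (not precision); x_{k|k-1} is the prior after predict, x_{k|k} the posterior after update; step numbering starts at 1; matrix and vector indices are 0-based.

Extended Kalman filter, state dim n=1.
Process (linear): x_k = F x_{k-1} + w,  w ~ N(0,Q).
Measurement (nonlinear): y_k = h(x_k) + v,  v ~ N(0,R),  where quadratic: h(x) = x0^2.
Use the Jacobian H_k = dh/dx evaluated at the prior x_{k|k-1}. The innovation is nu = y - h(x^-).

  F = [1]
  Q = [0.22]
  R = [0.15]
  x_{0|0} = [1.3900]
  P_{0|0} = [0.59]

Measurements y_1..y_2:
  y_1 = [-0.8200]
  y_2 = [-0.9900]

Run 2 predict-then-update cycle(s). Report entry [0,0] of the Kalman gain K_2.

K[0,0] = 0.6297

step 1: x^-=[1.3900]  P^-=[0.8100]  H_jac=[2.7800]  S=[6.4100]  K=[0.3513]  nu=[-2.7521]  x^+=[0.4232]  P^+=[0.0190]
step 2: x^-=[0.4232]  P^-=[0.2390]  H_jac=[0.8464]  S=[0.3212]  K=[0.6297]  nu=[-1.1691]  x^+=[-0.3130]  P^+=[0.1116]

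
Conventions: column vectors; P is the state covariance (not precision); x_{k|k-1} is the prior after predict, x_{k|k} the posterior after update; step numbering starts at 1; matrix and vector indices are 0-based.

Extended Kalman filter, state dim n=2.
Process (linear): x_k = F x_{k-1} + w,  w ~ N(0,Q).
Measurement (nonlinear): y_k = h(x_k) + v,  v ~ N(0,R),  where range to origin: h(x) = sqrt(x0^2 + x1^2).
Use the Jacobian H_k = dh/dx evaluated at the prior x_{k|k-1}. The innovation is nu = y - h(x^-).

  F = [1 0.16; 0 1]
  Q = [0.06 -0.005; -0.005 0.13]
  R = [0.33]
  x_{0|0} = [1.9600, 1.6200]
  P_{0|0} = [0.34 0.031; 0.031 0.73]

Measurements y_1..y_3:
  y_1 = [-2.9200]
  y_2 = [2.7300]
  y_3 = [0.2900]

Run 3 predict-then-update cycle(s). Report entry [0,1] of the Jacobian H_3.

step 1: x^-=[2.2192, 1.6200]  P^-=[0.4286 0.1428; 0.1428 0.8600]  H_jac=[0.8077 0.5896]  S=[1.0446]  K=[0.4120; 0.5958]  nu=[-5.6676]  x^+=[-0.1159, -1.7570]  P^+=[0.2513 -0.1136; -0.1136 0.4892]
step 2: x^-=[-0.3970, -1.7570]  P^-=[0.2874 -0.0404; -0.0404 0.6192]  H_jac=[-0.2204 -0.9754]  S=[0.9157]  K=[-0.0262; -0.6498]  nu=[0.9288]  x^+=[-0.4213, -2.3605]  P^+=[0.2868 -0.0560; -0.0560 0.2325]
step 3: x^-=[-0.7990, -2.3605]  P^-=[0.3349 -0.0238; -0.0238 0.3625]  H_jac=[-0.3206 -0.9472]  S=[0.6752]  K=[-0.1257; -0.4972]  nu=[-2.2020]  x^+=[-0.5222, -1.2656]  P^+=[0.3242 -0.0660; -0.0660 0.1956]

H_jac[0,1] = -0.9472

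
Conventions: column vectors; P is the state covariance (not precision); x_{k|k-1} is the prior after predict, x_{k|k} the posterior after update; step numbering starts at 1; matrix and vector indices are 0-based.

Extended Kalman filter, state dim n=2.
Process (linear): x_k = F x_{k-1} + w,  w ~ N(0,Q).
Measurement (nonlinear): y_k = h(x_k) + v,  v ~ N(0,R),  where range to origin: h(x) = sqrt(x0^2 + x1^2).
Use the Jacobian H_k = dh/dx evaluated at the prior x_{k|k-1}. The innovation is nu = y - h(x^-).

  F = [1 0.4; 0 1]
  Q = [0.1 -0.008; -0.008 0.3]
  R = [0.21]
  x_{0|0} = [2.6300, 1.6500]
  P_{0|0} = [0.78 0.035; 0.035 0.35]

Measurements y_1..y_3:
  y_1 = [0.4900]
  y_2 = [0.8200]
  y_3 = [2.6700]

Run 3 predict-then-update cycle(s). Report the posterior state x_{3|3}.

x_post = [1.8025, 1.2150]

step 1: x^-=[3.2900, 1.6500]  P^-=[0.9640 0.1670; 0.1670 0.6500]  H_jac=[0.8939 0.4483]  S=[1.2447]  K=[0.7524; 0.3540]  nu=[-3.1906]  x^+=[0.8893, 0.5204]  P^+=[0.2593 -0.1646; -0.1646 0.4940]
step 2: x^-=[1.0975, 0.5204]  P^-=[0.3067 0.0250; 0.0250 0.7940]  H_jac=[0.9036 0.4285]  S=[0.6255]  K=[0.4601; 0.5800]  nu=[-0.3947]  x^+=[0.9159, 0.2915]  P^+=[0.1742 -0.1419; -0.1419 0.5836]
step 3: x^-=[1.0325, 0.2915]  P^-=[0.2541 0.0835; 0.0835 0.8836]  H_jac=[0.9624 0.2717]  S=[0.5542]  K=[0.4821; 0.5782]  nu=[1.5971]  x^+=[1.8025, 1.2150]  P^+=[0.1252 -0.0710; -0.0710 0.6983]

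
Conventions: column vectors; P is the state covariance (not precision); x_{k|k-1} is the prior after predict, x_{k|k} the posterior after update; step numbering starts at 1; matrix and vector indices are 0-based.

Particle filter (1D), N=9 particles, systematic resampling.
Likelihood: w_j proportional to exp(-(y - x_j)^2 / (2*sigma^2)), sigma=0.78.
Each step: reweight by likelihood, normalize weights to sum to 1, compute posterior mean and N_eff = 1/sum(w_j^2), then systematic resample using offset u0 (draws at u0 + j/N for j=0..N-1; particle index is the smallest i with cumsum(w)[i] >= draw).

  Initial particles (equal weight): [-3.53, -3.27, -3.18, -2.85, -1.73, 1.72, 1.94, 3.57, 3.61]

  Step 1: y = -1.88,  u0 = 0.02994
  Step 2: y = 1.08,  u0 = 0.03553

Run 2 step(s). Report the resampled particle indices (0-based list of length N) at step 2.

resampled_idx = [5, 5, 6, 6, 6, 7, 7, 8, 8]

step 1: w=[0.0533, 0.1020, 0.1244, 0.2303, 0.4899, 0.0000, 0.0000, 0.0000, 0.0000]  mean=-2.4213  Neff=3.1073  idx=[0, 1, 2, 3, 3, 4, 4, 4, 4]
step 2: w=[0.0000, 0.0000, 0.0001, 0.0005, 0.0005, 0.2497, 0.2497, 0.2497, 0.2497]  mean=-1.7313  Neff=4.0088  idx=[5, 5, 6, 6, 6, 7, 7, 8, 8]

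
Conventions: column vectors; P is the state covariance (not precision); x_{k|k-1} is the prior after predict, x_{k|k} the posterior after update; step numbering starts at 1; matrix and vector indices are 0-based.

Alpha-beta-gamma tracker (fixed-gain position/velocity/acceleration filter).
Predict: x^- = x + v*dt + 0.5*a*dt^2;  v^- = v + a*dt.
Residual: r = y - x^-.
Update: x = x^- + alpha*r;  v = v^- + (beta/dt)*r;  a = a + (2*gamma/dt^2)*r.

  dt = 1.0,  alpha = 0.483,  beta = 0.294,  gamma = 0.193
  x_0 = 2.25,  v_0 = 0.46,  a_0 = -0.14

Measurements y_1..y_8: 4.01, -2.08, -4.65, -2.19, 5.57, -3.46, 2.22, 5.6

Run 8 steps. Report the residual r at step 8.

step 1: x_pred=2.6400  r=1.3700  x^+=3.3017  v^+=0.7228  a^+=0.3888
step 2: x_pred=4.2189  r=-6.2989  x^+=1.1765  v^+=-0.7403  a^+=-2.0426
step 3: x_pred=-0.5850  r=-4.0650  x^+=-2.5484  v^+=-3.9779  a^+=-3.6116
step 4: x_pred=-8.3322  r=6.1422  x^+=-5.3655  v^+=-5.7838  a^+=-1.2408
step 5: x_pred=-11.7697  r=17.3397  x^+=-3.3946  v^+=-1.9267  a^+=5.4523
step 6: x_pred=-2.5951  r=-0.8649  x^+=-3.0129  v^+=3.2714  a^+=5.1185
step 7: x_pred=2.8178  r=-0.5978  x^+=2.5291  v^+=8.2141  a^+=4.8878
step 8: x_pred=13.1871  r=-7.5871  x^+=9.5225  v^+=10.8713  a^+=1.9591

resid = -7.5871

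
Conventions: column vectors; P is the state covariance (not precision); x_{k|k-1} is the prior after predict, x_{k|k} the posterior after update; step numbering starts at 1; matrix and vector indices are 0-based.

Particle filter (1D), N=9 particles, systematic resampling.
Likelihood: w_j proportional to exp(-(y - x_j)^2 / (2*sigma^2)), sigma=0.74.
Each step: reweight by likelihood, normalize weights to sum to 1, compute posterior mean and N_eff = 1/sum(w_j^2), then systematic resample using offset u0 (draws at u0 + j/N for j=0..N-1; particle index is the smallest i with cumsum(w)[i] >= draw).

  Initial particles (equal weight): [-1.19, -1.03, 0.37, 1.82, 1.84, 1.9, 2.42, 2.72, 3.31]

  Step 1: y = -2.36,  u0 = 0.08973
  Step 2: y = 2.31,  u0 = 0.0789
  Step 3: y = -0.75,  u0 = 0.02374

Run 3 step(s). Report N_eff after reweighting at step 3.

N_eff = 8.9787

step 1: w=[0.5890, 0.4088, 0.0023, 0.0000, 0.0000, 0.0000, 0.0000, 0.0000, 0.0000]  mean=-1.1210  Neff=1.9457  idx=[0, 0, 0, 0, 0, 1, 1, 1, 1]
step 2: w=[0.0630, 0.0630, 0.0630, 0.0630, 0.0630, 0.1712, 0.1712, 0.1712, 0.1712]  mean=-1.0804  Neff=7.2930  idx=[1, 3, 4, 5, 6, 6, 7, 8, 8]
step 3: w=[0.1035, 0.1035, 0.1035, 0.1149, 0.1149, 0.1149, 0.1149, 0.1149, 0.1149]  mean=-1.0797  Neff=8.9787  idx=[0, 1, 2, 3, 4, 5, 6, 7, 8]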